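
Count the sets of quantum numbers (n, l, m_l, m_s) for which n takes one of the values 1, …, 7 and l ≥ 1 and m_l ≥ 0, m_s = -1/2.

77

Go shell by shell, enumerating (l, m_l) with l ≥ 1 and m_l ≥ 0:
n=2 → 2; n=3 → 5; n=4 → 9; n=5 → 14; n=6 → 20; n=7 → 27.
Orbitals: 2 + 5 + 9 + 14 + 20 + 27 = 77. With m_s fixed to -1/2 there is one state per orbital, so 77 states.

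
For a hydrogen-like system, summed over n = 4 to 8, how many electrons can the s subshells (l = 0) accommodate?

An s subshell (l = 0) exists for every n ≥ 1, so shells n = 4, 5, 6, 7, 8 each contribute one — 5 subshells.
Since each s subshell holds 2(2·0+1) = 2 electrons, the total is 5 × 2 = 10.

10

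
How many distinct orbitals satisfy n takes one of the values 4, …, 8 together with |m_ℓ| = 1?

For each n in the range, tally the orbitals obeying |m_ℓ| = 1:
n=4 → 6; n=5 → 8; n=6 → 10; n=7 → 12; n=8 → 14.
Total orbitals: 6 + 8 + 10 + 12 + 14 = 50.

50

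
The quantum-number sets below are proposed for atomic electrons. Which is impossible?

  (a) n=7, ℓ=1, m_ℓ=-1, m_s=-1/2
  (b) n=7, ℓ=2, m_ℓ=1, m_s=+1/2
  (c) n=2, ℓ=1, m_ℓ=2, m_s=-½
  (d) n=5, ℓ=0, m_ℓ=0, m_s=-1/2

(c) has |m_ℓ| = 2 > ℓ = 1, violating −ℓ ≤ m_ℓ ≤ ℓ.
The remaining sets (a), (b), (d) satisfy all four rules.

(c)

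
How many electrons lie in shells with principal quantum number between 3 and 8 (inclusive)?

Shell n has n² orbitals: 3²=9 + 4²=16 + 5²=25 + 6²=36 + 7²=49 + 8²=64 = 199 orbitals.
Two spin states per orbital: 2 × 199 = 398 electrons.

398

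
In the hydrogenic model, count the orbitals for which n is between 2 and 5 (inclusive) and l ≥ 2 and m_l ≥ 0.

22

Per-shell orbital counts meeting the constraint:
n=3 → 3; n=4 → 7; n=5 → 12.
Total orbitals: 3 + 7 + 12 = 22.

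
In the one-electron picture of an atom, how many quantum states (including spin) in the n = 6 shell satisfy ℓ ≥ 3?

54

For n = 6, ℓ ranges over 0 … 5.
Orbitals with ℓ ≥ 3, by ℓ: ℓ=3 → 7; ℓ=4 → 9; ℓ=5 → 11.
Orbitals: 7 + 9 + 11 = 27. Each orbital carries two spin states, so 27 × 2 = 54 states.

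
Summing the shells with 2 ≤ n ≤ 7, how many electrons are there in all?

Shell n has n² orbitals: 2²=4 + 3²=9 + 4²=16 + 5²=25 + 6²=36 + 7²=49 = 139 orbitals.
Two spin states per orbital: 2 × 139 = 278 electrons.

278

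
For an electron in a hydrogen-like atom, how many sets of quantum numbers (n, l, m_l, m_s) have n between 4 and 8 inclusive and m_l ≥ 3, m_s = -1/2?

Per-shell orbital counts meeting the constraint:
n=4 → 1; n=5 → 3; n=6 → 6; n=7 → 10; n=8 → 15.
Orbitals: 1 + 3 + 6 + 10 + 15 = 35. With m_s fixed to -1/2 there is one state per orbital, so 35 states.

35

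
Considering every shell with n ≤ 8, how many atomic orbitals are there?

Total orbitals = 1² + 2² + 3² + 4² + 5² + 6² + 7² + 8² = 204.

204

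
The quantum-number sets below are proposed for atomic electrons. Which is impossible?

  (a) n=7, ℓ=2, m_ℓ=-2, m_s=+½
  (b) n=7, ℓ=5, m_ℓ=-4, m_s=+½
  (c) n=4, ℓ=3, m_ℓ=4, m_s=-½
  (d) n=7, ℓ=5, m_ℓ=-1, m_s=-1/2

(c)

(c) has |m_ℓ| = 4 > ℓ = 3, violating −ℓ ≤ m_ℓ ≤ ℓ.
The remaining sets (a), (b), (d) satisfy all four rules.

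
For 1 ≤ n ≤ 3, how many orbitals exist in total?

14

Total orbitals = 1² + 2² + 3² = 14.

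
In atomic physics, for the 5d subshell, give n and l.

n = 5, l = 2

The leading integer gives n = 5; the letter 'd' means l = 2.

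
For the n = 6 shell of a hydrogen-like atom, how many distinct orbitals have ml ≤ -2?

10

Per l-value: l=2 → 1; l=3 → 2; l=4 → 3; l=5 → 4.
Total orbitals: 1 + 2 + 3 + 4 = 10.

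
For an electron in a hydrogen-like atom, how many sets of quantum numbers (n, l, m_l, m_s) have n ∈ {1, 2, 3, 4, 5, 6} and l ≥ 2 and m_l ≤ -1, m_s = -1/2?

For each n in the range, tally the orbitals obeying l ≥ 2 and m_l ≤ -1:
n=3 → 2; n=4 → 5; n=5 → 9; n=6 → 14.
Orbitals: 2 + 5 + 9 + 14 = 30. With m_s fixed to -1/2 there is one state per orbital, so 30 states.

30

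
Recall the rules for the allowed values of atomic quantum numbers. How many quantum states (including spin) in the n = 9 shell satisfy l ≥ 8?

34

With n = 9 the allowed l are 0, 1, …, 8.
Orbitals with l ≥ 8, by l: l=8 → 17.
Orbitals: 17. Each orbital carries two spin states, so 17 × 2 = 34 states.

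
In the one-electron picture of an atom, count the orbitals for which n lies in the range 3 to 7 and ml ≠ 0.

Work shell by shell — for each n, count the (l, ml) pairs that satisfy ml ≠ 0:
n=3 → 6; n=4 → 12; n=5 → 20; n=6 → 30; n=7 → 42.
Total orbitals: 6 + 12 + 20 + 30 + 42 = 110.

110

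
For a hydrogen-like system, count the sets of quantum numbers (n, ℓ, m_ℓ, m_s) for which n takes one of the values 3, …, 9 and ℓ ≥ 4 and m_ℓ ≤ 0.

Per-shell orbital counts meeting the constraint:
n=5 → 5; n=6 → 11; n=7 → 18; n=8 → 26; n=9 → 35.
Orbitals: 5 + 11 + 18 + 26 + 35 = 95. Including both spin states (m_s = ±1/2) gives 2 × 95 = 190 states.

190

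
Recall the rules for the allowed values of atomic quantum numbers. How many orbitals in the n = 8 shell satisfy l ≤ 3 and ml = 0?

4

The n = 8 shell has l = 0 through 7; check each.
Contributions: l=0 → 1; l=1 → 1; l=2 → 1; l=3 → 1.
Total orbitals: 1 + 1 + 1 + 1 = 4.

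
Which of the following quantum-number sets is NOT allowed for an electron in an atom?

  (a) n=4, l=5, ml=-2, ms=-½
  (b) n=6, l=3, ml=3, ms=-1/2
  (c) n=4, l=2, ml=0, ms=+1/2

(a) has l = 5 ≥ n = 4, violating 0 ≤ l ≤ n−1.
The remaining sets (b), (c) satisfy all four rules.

(a)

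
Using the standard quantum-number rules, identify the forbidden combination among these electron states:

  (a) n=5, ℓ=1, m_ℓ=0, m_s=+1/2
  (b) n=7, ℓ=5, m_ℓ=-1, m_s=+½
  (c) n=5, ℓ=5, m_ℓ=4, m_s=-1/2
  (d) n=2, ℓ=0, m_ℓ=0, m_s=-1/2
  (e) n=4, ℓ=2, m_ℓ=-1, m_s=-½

(c)

(c) has ℓ = 5 ≥ n = 5, violating 0 ≤ ℓ ≤ n−1.
The remaining sets (a), (b), (d), (e) satisfy all four rules.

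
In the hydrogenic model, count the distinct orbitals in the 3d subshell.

5

A subshell has 2l+1 orbitals; with l = 2, that's 5.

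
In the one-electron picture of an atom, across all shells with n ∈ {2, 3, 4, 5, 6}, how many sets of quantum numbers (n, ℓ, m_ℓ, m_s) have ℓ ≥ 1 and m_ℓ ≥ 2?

40

Per-shell orbital counts meeting the constraint:
n=3 → 1; n=4 → 3; n=5 → 6; n=6 → 10.
Orbitals: 1 + 3 + 6 + 10 = 20. Including both spin states (m_s = ±1/2) gives 2 × 20 = 40 states.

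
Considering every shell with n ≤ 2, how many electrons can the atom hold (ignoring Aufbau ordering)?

10

Total orbitals = 1² + 2² = 5. Doubling for spin gives 10 electrons.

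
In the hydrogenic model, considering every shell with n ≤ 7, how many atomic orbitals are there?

140

Total orbitals = 1² + 2² + 3² + 4² + 5² + 6² + 7² = 140.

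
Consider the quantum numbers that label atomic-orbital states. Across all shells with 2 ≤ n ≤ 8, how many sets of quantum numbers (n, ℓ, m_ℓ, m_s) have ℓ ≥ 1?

392

Work shell by shell — for each n, count the (ℓ, m_ℓ) pairs that satisfy ℓ ≥ 1:
n=2 → 3; n=3 → 8; n=4 → 15; n=5 → 24; n=6 → 35; n=7 → 48; n=8 → 63.
Orbitals: 3 + 8 + 15 + 24 + 35 + 48 + 63 = 196. Including both spin states (m_s = ±1/2) gives 2 × 196 = 392 states.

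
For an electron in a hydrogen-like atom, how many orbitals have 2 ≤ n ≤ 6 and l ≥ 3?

50

For each n in the range, tally the orbitals obeying l ≥ 3:
n=4 → 7; n=5 → 16; n=6 → 27.
Total orbitals: 7 + 16 + 27 = 50.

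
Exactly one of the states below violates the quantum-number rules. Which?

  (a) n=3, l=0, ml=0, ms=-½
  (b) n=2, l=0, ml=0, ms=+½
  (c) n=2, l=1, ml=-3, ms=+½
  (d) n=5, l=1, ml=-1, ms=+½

(c) has |ml| = 3 > l = 1, violating −l ≤ ml ≤ l.
The remaining sets (a), (b), (d) satisfy all four rules.

(c)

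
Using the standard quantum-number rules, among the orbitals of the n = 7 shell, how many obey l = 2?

5

The (l, m_l) pairs meeting l = 2 give: l=2 → 5.
Total orbitals: 5.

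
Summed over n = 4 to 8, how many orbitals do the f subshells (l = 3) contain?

An f subshell (l = 3) exists for every n ≥ 4, so shells n = 4, 5, 6, 7, 8 each contribute one — 5 subshells.
Since each f subshell has 2·3+1 = 7 orbitals, the total is 5 × 7 = 35.

35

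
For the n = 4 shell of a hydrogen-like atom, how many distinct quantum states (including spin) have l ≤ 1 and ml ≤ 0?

For n = 4, l ranges over 0 … 3.
Orbitals with l ≤ 1 and ml ≤ 0, by l: l=0 → 1; l=1 → 2.
Orbitals: 1 + 2 = 3. Each orbital carries two spin states, so 3 × 2 = 6 states.

6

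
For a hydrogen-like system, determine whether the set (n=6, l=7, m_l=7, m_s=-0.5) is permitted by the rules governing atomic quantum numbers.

The orbital quantum number must satisfy 0 ≤ l ≤ n−1. With n = 6 the allowed l values are 0, 1, 2, 3, 4, 5, so l = 7 is out of range.

No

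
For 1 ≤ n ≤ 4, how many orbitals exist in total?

Total orbitals = 1² + 2² + 3² + 4² = 30.

30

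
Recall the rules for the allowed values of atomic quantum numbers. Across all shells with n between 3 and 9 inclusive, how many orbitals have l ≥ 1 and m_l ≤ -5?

Count contributing orbitals for each principal shell:
n=6 → 1; n=7 → 3; n=8 → 6; n=9 → 10.
Total orbitals: 1 + 3 + 6 + 10 = 20.

20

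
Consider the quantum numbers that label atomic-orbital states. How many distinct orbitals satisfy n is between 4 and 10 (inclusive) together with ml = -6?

Per-shell orbital counts meeting the constraint:
n=7 → 1; n=8 → 2; n=9 → 3; n=10 → 4.
Total orbitals: 1 + 2 + 3 + 4 = 10.

10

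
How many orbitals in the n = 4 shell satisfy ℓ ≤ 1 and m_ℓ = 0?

2

With n = 4 the allowed ℓ are 0, 1, …, 3.
The (ℓ, m_ℓ) pairs meeting ℓ ≤ 1 and m_ℓ = 0 give: ℓ=0 → 1; ℓ=1 → 1.
Total orbitals: 1 + 1 = 2.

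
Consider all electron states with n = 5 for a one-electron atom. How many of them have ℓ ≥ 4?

The n = 5 shell has ℓ = 0 through 4; check each.
Orbitals with ℓ ≥ 4, by ℓ: ℓ=4 → 9.
Orbitals: 9. Each orbital carries two spin states, so 9 × 2 = 18 states.

18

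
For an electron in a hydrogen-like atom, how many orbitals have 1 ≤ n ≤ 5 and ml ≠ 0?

40

Treat each shell separately and count matching orbitals:
n=2 → 2; n=3 → 6; n=4 → 12; n=5 → 20.
Total orbitals: 2 + 6 + 12 + 20 = 40.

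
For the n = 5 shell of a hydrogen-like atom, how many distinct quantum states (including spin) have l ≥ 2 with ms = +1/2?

With n = 5 the allowed l are 0, 1, …, 4.
Contributions: l=2 → 5; l=3 → 7; l=4 → 9.
Orbitals: 5 + 7 + 9 = 21. With ms fixed to a single value there is one state per orbital, giving 21 states.

21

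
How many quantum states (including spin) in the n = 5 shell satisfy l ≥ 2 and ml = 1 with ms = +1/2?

3

The (l, ml) pairs meeting l ≥ 2 and ml = 1 give: l=2 → 1; l=3 → 1; l=4 → 1.
Orbitals: 1 + 1 + 1 = 3. With ms fixed to a single value there is one state per orbital, giving 3 states.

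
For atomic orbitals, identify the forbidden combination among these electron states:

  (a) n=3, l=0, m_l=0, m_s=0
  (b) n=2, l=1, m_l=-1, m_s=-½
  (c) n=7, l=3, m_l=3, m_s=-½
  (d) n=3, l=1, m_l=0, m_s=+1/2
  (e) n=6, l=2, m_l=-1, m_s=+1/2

(a) has m_s = 0, but an electron's spin must be ±1/2.
The remaining sets (b), (c), (d), (e) satisfy all four rules.

(a)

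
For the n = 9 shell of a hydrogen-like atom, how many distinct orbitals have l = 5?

With n = 9 the allowed l are 0, 1, …, 8.
Orbitals with l = 5, by l: l=5 → 11.
Total orbitals: 11.

11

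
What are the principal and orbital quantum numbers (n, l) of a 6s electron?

n = 6, l = 0

The leading integer gives n = 6; the letter 's' means l = 0.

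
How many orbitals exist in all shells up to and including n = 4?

30

Total orbitals = 1² + 2² + 3² + 4² = 30.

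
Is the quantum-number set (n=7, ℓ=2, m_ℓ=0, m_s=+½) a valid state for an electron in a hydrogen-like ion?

n = 7 is a positive integer. ℓ = 2 satisfies 0 ≤ ℓ ≤ n−1 = 6. m_ℓ = 0 lies in the range −ℓ … +ℓ (here −2 … 2). m_s = +1/2 is one of ±1/2.
All four constraints are satisfied.

Yes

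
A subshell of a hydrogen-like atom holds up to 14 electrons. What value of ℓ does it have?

ℓ = 3 (f)

2(2ℓ+1) = 14 ⇒ 2ℓ+1 = 7 ⇒ ℓ = 3.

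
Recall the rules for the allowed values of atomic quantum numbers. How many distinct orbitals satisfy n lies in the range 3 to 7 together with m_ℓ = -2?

15

Per-shell orbital counts meeting the constraint:
n=3 → 1; n=4 → 2; n=5 → 3; n=6 → 4; n=7 → 5.
Total orbitals: 1 + 2 + 3 + 4 + 5 = 15.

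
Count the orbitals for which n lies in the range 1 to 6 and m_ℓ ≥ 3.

10

Per-shell orbital counts meeting the constraint:
n=4 → 1; n=5 → 3; n=6 → 6.
Total orbitals: 1 + 3 + 6 = 10.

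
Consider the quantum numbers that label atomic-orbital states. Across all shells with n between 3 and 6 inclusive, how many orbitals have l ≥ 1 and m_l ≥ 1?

For each n in the range, tally the orbitals obeying l ≥ 1 and m_l ≥ 1:
n=3 → 3; n=4 → 6; n=5 → 10; n=6 → 15.
Total orbitals: 3 + 6 + 10 + 15 = 34.

34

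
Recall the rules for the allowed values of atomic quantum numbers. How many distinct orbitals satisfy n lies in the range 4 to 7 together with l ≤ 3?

64

Work shell by shell — for each n, count the (l, ml) pairs that satisfy l ≤ 3:
n=4 → 16; n=5 → 16; n=6 → 16; n=7 → 16.
Total orbitals: 16 + 16 + 16 + 16 = 64.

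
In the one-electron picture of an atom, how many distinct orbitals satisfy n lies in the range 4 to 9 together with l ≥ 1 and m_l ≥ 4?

Count contributing orbitals for each principal shell:
n=5 → 1; n=6 → 3; n=7 → 6; n=8 → 10; n=9 → 15.
Total orbitals: 1 + 3 + 6 + 10 + 15 = 35.

35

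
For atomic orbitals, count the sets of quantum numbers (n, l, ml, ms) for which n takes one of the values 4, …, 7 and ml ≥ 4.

Work shell by shell — for each n, count the (l, ml) pairs that satisfy ml ≥ 4:
n=5 → 1; n=6 → 3; n=7 → 6.
Orbitals: 1 + 3 + 6 = 10. Including both spin states (ms = ±1/2) gives 2 × 10 = 20 states.

20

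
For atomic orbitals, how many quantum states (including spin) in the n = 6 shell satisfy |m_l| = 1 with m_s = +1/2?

10

With n = 6 the allowed l are 0, 1, …, 5.
The (l, m_l) pairs meeting |m_l| = 1 give: l=1 → 2; l=2 → 2; l=3 → 2; l=4 → 2; l=5 → 2.
Orbitals: 2 + 2 + 2 + 2 + 2 = 10. With m_s fixed to a single value there is one state per orbital, giving 10 states.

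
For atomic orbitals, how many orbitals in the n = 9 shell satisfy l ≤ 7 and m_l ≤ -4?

The (l, m_l) pairs meeting l ≤ 7 and m_l ≤ -4 give: l=4 → 1; l=5 → 2; l=6 → 3; l=7 → 4.
Total orbitals: 1 + 2 + 3 + 4 = 10.

10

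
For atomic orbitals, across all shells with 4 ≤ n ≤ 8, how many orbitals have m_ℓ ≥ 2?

55

Count contributing orbitals for each principal shell:
n=4 → 3; n=5 → 6; n=6 → 10; n=7 → 15; n=8 → 21.
Total orbitals: 3 + 6 + 10 + 15 + 21 = 55.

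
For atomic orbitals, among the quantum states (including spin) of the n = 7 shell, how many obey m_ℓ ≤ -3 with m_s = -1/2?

Go through ℓ = 0, …, 6 (the values permitted for n = 7).
Orbitals with m_ℓ ≤ -3, by ℓ: ℓ=3 → 1; ℓ=4 → 2; ℓ=5 → 3; ℓ=6 → 4.
Orbitals: 1 + 2 + 3 + 4 = 10. With m_s fixed to a single value there is one state per orbital, giving 10 states.

10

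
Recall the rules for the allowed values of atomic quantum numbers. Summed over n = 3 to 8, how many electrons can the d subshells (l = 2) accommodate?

60

A d subshell (l = 2) exists for every n ≥ 3, so shells n = 3, 4, 5, 6, 7, 8 each contribute one — 6 subshells.
Since each d subshell holds 2(2·2+1) = 10 electrons, the total is 6 × 10 = 60.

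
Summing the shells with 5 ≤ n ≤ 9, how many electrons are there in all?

Shell n has n² orbitals: 5²=25 + 6²=36 + 7²=49 + 8²=64 + 9²=81 = 255 orbitals.
Two spin states per orbital: 2 × 255 = 510 electrons.

510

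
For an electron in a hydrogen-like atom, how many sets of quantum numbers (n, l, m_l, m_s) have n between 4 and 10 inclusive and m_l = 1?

Go shell by shell, enumerating (l, m_l) with m_l = 1:
n=4 → 3; n=5 → 4; n=6 → 5; n=7 → 6; n=8 → 7; n=9 → 8; n=10 → 9.
Orbitals: 3 + 4 + 5 + 6 + 7 + 8 + 9 = 42. Including both spin states (m_s = ±1/2) gives 2 × 42 = 84 states.

84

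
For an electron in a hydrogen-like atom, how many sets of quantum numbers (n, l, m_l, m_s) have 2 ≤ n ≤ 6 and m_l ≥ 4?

8

Treat each shell separately and count matching orbitals:
n=5 → 1; n=6 → 3.
Orbitals: 1 + 3 = 4. Including both spin states (m_s = ±1/2) gives 2 × 4 = 8 states.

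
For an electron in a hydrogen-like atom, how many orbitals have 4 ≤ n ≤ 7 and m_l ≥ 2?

34

Per-shell orbital counts meeting the constraint:
n=4 → 3; n=5 → 6; n=6 → 10; n=7 → 15.
Total orbitals: 3 + 6 + 10 + 15 = 34.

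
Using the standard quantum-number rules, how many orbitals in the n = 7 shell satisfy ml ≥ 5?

3

With n = 7 the allowed l are 0, 1, …, 6.
The (l, ml) pairs meeting ml ≥ 5 give: l=5 → 1; l=6 → 2.
Total orbitals: 1 + 2 = 3.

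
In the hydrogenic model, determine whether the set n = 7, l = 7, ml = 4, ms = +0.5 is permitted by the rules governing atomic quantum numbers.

The orbital quantum number must satisfy 0 ≤ l ≤ n−1. With n = 7 the allowed l values are 0, 1, 2, 3, 4, 5, 6, so l = 7 is out of range.

No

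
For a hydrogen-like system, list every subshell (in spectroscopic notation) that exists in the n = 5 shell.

For n = 5, l runs from 0 to 4. In spectroscopic notation l = 0,1,2,… ↔ s,p,d,f,g,h,i, so the subshells are 5s, 5p, 5d, 5f, 5g.

5s, 5p, 5d, 5f, 5g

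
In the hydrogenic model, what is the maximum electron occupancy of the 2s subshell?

2

A subshell with ℓ = 0 has 2ℓ+1 = 1 orbital, each holding 2 electrons (spin ±1/2), so 1 × 2 = 2.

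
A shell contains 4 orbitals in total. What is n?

n² = 4 ⇒ n = 2.

n = 2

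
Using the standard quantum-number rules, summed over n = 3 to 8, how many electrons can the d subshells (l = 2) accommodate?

A d subshell (l = 2) exists for every n ≥ 3, so shells n = 3, 4, 5, 6, 7, 8 each contribute one — 6 subshells.
Since each d subshell holds 2(2·2+1) = 10 electrons, the total is 6 × 10 = 60.

60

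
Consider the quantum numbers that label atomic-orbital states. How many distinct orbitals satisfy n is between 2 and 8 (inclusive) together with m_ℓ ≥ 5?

10

Treat each shell separately and count matching orbitals:
n=6 → 1; n=7 → 3; n=8 → 6.
Total orbitals: 1 + 3 + 6 = 10.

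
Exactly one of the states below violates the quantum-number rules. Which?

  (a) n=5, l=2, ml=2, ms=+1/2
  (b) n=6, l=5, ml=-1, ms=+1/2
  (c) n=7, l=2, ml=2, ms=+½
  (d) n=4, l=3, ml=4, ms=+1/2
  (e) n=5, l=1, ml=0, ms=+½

(d) has |ml| = 4 > l = 3, violating −l ≤ ml ≤ l.
The remaining sets (a), (b), (c), (e) satisfy all four rules.

(d)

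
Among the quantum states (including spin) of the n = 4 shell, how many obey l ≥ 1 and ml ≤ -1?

12

Go through l = 0, …, 3 (the values permitted for n = 4).
Per l-value: l=1 → 1; l=2 → 2; l=3 → 3.
Orbitals: 1 + 2 + 3 = 6. Each orbital carries two spin states, so 6 × 2 = 12 states.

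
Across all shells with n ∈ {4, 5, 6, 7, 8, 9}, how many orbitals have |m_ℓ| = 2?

54

Treat each shell separately and count matching orbitals:
n=4 → 4; n=5 → 6; n=6 → 8; n=7 → 10; n=8 → 12; n=9 → 14.
Total orbitals: 4 + 6 + 8 + 10 + 12 + 14 = 54.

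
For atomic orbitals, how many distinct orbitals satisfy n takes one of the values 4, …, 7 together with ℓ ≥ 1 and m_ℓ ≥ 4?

10

For each n in the range, tally the orbitals obeying ℓ ≥ 1 and m_ℓ ≥ 4:
n=5 → 1; n=6 → 3; n=7 → 6.
Total orbitals: 1 + 3 + 6 = 10.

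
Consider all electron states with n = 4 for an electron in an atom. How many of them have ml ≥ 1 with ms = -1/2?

6

Contributions: l=1 → 1; l=2 → 2; l=3 → 3.
Orbitals: 1 + 2 + 3 = 6. With ms fixed to a single value there is one state per orbital, giving 6 states.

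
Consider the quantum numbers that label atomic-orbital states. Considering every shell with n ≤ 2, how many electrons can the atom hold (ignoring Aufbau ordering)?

Total orbitals = 1² + 2² = 5. Doubling for spin gives 10 electrons.

10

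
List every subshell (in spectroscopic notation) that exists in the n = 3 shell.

For n = 3, l runs from 0 to 2. In spectroscopic notation l = 0,1,2,… ↔ s,p,d,f,g,h,i, so the subshells are 3s, 3p, 3d.

3s, 3p, 3d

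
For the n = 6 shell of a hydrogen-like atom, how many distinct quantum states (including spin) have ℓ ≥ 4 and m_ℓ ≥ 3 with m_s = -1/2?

For n = 6, ℓ ranges over 0 … 5.
Orbitals with ℓ ≥ 4 and m_ℓ ≥ 3, by ℓ: ℓ=4 → 2; ℓ=5 → 3.
Orbitals: 2 + 3 = 5. With m_s fixed to a single value there is one state per orbital, giving 5 states.

5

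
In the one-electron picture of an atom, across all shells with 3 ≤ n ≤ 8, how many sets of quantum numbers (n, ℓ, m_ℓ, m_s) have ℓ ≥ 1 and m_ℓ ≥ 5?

Per-shell orbital counts meeting the constraint:
n=6 → 1; n=7 → 3; n=8 → 6.
Orbitals: 1 + 3 + 6 = 10. Including both spin states (m_s = ±1/2) gives 2 × 10 = 20 states.

20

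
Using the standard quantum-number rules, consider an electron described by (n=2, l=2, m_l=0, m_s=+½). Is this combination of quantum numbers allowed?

The orbital quantum number must satisfy 0 ≤ l ≤ n−1. With n = 2 the allowed l values are 0, 1, so l = 2 is out of range.

Not allowed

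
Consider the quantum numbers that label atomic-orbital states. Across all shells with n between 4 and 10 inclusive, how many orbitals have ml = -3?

28

Count contributing orbitals for each principal shell:
n=4 → 1; n=5 → 2; n=6 → 3; n=7 → 4; n=8 → 5; n=9 → 6; n=10 → 7.
Total orbitals: 1 + 2 + 3 + 4 + 5 + 6 + 7 = 28.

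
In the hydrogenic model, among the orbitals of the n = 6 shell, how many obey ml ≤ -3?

Per l-value: l=3 → 1; l=4 → 2; l=5 → 3.
Total orbitals: 1 + 2 + 3 = 6.

6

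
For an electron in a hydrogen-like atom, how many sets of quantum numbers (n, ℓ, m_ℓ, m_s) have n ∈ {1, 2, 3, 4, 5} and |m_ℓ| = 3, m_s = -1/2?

Treat each shell separately and count matching orbitals:
n=4 → 2; n=5 → 4.
Orbitals: 2 + 4 = 6. With m_s fixed to -1/2 there is one state per orbital, so 6 states.

6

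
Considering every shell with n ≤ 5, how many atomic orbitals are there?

55

Total orbitals = 1² + 2² + 3² + 4² + 5² = 55.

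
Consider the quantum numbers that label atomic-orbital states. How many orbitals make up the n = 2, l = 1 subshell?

3

A subshell has 2l+1 orbitals; with l = 1, that's 3.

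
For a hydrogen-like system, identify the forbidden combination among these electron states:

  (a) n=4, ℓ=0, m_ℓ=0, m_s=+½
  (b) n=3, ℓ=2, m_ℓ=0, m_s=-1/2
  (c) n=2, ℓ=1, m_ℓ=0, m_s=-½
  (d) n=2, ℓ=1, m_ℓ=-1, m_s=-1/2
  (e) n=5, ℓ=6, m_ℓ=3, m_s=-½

(e) has ℓ = 6 ≥ n = 5, violating 0 ≤ ℓ ≤ n−1.
The remaining sets (a), (b), (c), (d) satisfy all four rules.

(e)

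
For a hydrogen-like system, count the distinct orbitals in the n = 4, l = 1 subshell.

3

A subshell has 2l+1 orbitals; with l = 1, that's 3.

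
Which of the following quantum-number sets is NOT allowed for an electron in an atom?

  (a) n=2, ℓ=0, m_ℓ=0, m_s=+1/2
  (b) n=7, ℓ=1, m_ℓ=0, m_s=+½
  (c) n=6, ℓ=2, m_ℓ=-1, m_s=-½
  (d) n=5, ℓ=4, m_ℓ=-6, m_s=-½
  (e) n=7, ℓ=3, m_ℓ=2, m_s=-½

(d)

(d) has |m_ℓ| = 6 > ℓ = 4, violating −ℓ ≤ m_ℓ ≤ ℓ.
The remaining sets (a), (b), (c), (e) satisfy all four rules.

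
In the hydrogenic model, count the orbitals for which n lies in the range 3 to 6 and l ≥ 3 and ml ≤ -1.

22

Go shell by shell, enumerating (l, ml) with l ≥ 3 and ml ≤ -1:
n=4 → 3; n=5 → 7; n=6 → 12.
Total orbitals: 3 + 7 + 12 = 22.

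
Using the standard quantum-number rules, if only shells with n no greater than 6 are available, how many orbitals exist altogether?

91

Total orbitals = 1² + 2² + 3² + 4² + 5² + 6² = 91.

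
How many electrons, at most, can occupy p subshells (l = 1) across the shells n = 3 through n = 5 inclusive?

18

A p subshell (l = 1) exists for every n ≥ 2, so shells n = 3, 4, 5 each contribute one — 3 subshells.
Since each p subshell holds 2(2·1+1) = 6 electrons, the total is 3 × 6 = 18.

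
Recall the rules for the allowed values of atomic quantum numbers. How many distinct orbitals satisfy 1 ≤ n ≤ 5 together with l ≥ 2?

Work shell by shell — for each n, count the (l, ml) pairs that satisfy l ≥ 2:
n=3 → 5; n=4 → 12; n=5 → 21.
Total orbitals: 5 + 12 + 21 = 38.

38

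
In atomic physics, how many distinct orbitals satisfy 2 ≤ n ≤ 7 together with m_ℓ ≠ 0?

112

Go shell by shell, enumerating (ℓ, m_ℓ) with m_ℓ ≠ 0:
n=2 → 2; n=3 → 6; n=4 → 12; n=5 → 20; n=6 → 30; n=7 → 42.
Total orbitals: 2 + 6 + 12 + 20 + 30 + 42 = 112.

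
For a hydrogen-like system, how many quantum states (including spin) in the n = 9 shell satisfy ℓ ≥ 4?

130

With n = 9 the allowed ℓ are 0, 1, …, 8.
Per ℓ-value: ℓ=4 → 9; ℓ=5 → 11; ℓ=6 → 13; ℓ=7 → 15; ℓ=8 → 17.
Orbitals: 9 + 11 + 13 + 15 + 17 = 65. Each orbital carries two spin states, so 65 × 2 = 130 states.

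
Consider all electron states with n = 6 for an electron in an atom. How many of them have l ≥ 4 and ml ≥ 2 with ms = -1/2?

Orbitals with l ≥ 4 and ml ≥ 2, by l: l=4 → 3; l=5 → 4.
Orbitals: 3 + 4 = 7. With ms fixed to a single value there is one state per orbital, giving 7 states.

7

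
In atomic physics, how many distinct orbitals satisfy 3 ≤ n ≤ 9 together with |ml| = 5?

20

Per-shell orbital counts meeting the constraint:
n=6 → 2; n=7 → 4; n=8 → 6; n=9 → 8.
Total orbitals: 2 + 4 + 6 + 8 = 20.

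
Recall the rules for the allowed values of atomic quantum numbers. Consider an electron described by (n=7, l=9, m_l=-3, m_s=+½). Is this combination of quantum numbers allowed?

The orbital quantum number must satisfy 0 ≤ l ≤ n−1. With n = 7 the allowed l values are 0, 1, 2, 3, 4, 5, 6, so l = 9 is out of range.

Invalid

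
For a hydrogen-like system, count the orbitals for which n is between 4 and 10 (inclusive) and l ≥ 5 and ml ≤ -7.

10

Work shell by shell — for each n, count the (l, ml) pairs that satisfy l ≥ 5 and ml ≤ -7:
n=8 → 1; n=9 → 3; n=10 → 6.
Total orbitals: 1 + 3 + 6 = 10.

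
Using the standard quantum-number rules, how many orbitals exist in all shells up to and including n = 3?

14

Total orbitals = 1² + 2² + 3² = 14.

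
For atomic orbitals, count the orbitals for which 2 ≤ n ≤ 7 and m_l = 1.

21

Go shell by shell, enumerating (l, m_l) with m_l = 1:
n=2 → 1; n=3 → 2; n=4 → 3; n=5 → 4; n=6 → 5; n=7 → 6.
Total orbitals: 1 + 2 + 3 + 4 + 5 + 6 = 21.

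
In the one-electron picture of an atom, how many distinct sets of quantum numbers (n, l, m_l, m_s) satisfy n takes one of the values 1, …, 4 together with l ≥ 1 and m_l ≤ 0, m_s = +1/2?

16

Treat each shell separately and count matching orbitals:
n=2 → 2; n=3 → 5; n=4 → 9.
Orbitals: 2 + 5 + 9 = 16. With m_s fixed to +1/2 there is one state per orbital, so 16 states.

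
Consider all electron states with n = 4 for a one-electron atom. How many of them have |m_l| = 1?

12

Contributions: l=1 → 2; l=2 → 2; l=3 → 2.
Orbitals: 2 + 2 + 2 = 6. Each orbital carries two spin states, so 6 × 2 = 12 states.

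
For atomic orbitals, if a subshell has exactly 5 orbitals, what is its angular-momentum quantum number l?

2l+1 = 5 gives l = 2.

l = 2 (d)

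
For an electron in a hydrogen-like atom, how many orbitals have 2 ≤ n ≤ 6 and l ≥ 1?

Per-shell orbital counts meeting the constraint:
n=2 → 3; n=3 → 8; n=4 → 15; n=5 → 24; n=6 → 35.
Total orbitals: 3 + 8 + 15 + 24 + 35 = 85.

85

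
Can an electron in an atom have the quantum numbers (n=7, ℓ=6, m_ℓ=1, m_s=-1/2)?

n = 7 is a positive integer. ℓ = 6 satisfies 0 ≤ ℓ ≤ n−1 = 6. m_ℓ = 1 lies in the range −ℓ … +ℓ (here −6 … 6). m_s = -1/2 is one of ±1/2.
All four constraints are satisfied.

Yes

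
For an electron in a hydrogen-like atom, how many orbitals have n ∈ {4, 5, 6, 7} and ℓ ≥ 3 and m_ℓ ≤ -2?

30

Per-shell orbital counts meeting the constraint:
n=4 → 2; n=5 → 5; n=6 → 9; n=7 → 14.
Total orbitals: 2 + 5 + 9 + 14 = 30.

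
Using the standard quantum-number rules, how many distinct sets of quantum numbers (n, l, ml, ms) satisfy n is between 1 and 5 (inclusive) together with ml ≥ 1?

Count contributing orbitals for each principal shell:
n=2 → 1; n=3 → 3; n=4 → 6; n=5 → 10.
Orbitals: 1 + 3 + 6 + 10 = 20. Including both spin states (ms = ±1/2) gives 2 × 20 = 40 states.

40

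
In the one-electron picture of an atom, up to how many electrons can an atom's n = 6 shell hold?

72

A shell holds 2n² electrons: 2 × 6² = 2 × 36 = 72.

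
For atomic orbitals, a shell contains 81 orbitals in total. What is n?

n = 9

n² = 81 ⇒ n = 9.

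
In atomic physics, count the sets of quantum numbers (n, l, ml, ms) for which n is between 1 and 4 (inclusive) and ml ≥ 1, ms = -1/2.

10

For each n in the range, tally the orbitals obeying ml ≥ 1:
n=2 → 1; n=3 → 3; n=4 → 6.
Orbitals: 1 + 3 + 6 = 10. With ms fixed to -1/2 there is one state per orbital, so 10 states.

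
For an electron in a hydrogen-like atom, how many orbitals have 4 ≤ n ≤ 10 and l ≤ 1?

28

For each n in the range, tally the orbitals obeying l ≤ 1:
n=4 → 4; n=5 → 4; n=6 → 4; n=7 → 4; n=8 → 4; n=9 → 4; n=10 → 4.
Total orbitals: 4 + 4 + 4 + 4 + 4 + 4 + 4 = 28.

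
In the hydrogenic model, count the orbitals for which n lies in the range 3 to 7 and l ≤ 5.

122

For each n in the range, tally the orbitals obeying l ≤ 5:
n=3 → 9; n=4 → 16; n=5 → 25; n=6 → 36; n=7 → 36.
Total orbitals: 9 + 16 + 25 + 36 + 36 = 122.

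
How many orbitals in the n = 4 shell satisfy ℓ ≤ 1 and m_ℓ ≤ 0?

For n = 4, ℓ ranges over 0 … 3.
Orbitals with ℓ ≤ 1 and m_ℓ ≤ 0, by ℓ: ℓ=0 → 1; ℓ=1 → 2.
Total orbitals: 1 + 2 = 3.

3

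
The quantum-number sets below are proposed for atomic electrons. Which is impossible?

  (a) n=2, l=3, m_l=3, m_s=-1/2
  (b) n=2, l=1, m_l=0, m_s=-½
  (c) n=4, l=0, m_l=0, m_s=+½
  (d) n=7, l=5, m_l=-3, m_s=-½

(a)

(a) has l = 3 ≥ n = 2, violating 0 ≤ l ≤ n−1.
The remaining sets (b), (c), (d) satisfy all four rules.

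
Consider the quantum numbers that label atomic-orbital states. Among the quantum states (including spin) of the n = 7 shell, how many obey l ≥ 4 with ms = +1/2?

Contributions: l=4 → 9; l=5 → 11; l=6 → 13.
Orbitals: 9 + 11 + 13 = 33. With ms fixed to a single value there is one state per orbital, giving 33 states.

33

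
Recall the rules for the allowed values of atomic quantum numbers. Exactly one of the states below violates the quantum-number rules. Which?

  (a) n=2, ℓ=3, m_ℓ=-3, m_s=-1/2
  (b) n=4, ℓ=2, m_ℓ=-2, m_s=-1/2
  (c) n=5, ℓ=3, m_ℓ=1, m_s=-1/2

(a)

(a) has ℓ = 3 ≥ n = 2, violating 0 ≤ ℓ ≤ n−1.
The remaining sets (b), (c) satisfy all four rules.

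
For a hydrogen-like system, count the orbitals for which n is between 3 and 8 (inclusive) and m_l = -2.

For each n in the range, tally the orbitals obeying m_l = -2:
n=3 → 1; n=4 → 2; n=5 → 3; n=6 → 4; n=7 → 5; n=8 → 6.
Total orbitals: 1 + 2 + 3 + 4 + 5 + 6 = 21.

21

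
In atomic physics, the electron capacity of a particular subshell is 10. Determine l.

l = 2 (d)

2(2l+1) = 10 ⇒ 2l+1 = 5 ⇒ l = 2.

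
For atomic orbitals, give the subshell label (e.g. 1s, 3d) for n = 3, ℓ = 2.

ℓ = 2 corresponds to the letter 'd', so the subshell is 3d.

3d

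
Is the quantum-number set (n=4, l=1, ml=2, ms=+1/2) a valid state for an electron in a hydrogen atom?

Invalid

The magnetic quantum number must satisfy −l ≤ ml ≤ l. With l = 1, ml can only be -1, 0, 1, so ml = 2 is forbidden.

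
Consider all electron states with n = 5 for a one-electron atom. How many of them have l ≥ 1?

48

Go through l = 0, …, 4 (the values permitted for n = 5).
Orbitals with l ≥ 1, by l: l=1 → 3; l=2 → 5; l=3 → 7; l=4 → 9.
Orbitals: 3 + 5 + 7 + 9 = 24. Each orbital carries two spin states, so 24 × 2 = 48 states.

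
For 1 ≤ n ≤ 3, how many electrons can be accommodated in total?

28

Total orbitals = 1² + 2² + 3² = 14. Doubling for spin gives 28 electrons.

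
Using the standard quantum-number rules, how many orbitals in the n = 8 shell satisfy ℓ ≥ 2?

Per ℓ-value: ℓ=2 → 5; ℓ=3 → 7; ℓ=4 → 9; ℓ=5 → 11; ℓ=6 → 13; ℓ=7 → 15.
Total orbitals: 5 + 7 + 9 + 11 + 13 + 15 = 60.

60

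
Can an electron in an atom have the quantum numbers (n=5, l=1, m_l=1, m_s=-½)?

Allowed

n = 5 is a positive integer. l = 1 satisfies 0 ≤ l ≤ n−1 = 4. m_l = 1 lies in the range −l … +l (here −1 … 1). m_s = -1/2 is one of ±1/2.
All four constraints are satisfied.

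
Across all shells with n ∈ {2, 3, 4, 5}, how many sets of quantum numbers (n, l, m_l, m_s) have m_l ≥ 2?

20

Per-shell orbital counts meeting the constraint:
n=3 → 1; n=4 → 3; n=5 → 6.
Orbitals: 1 + 3 + 6 = 10. Including both spin states (m_s = ±1/2) gives 2 × 10 = 20 states.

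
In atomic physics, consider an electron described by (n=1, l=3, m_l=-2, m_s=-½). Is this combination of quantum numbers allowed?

The orbital quantum number must satisfy 0 ≤ l ≤ n−1. With n = 1 the allowed l values are 0, so l = 3 is out of range.

Not allowed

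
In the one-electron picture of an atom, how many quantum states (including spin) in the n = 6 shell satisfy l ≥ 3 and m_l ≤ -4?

6

The n = 6 shell has l = 0 through 5; check each.
The (l, m_l) pairs meeting l ≥ 3 and m_l ≤ -4 give: l=4 → 1; l=5 → 2.
Orbitals: 1 + 2 = 3. Each orbital carries two spin states, so 3 × 2 = 6 states.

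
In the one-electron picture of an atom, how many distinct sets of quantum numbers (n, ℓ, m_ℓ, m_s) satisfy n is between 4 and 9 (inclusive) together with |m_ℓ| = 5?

40

Work shell by shell — for each n, count the (ℓ, m_ℓ) pairs that satisfy |m_ℓ| = 5:
n=6 → 2; n=7 → 4; n=8 → 6; n=9 → 8.
Orbitals: 2 + 4 + 6 + 8 = 20. Including both spin states (m_s = ±1/2) gives 2 × 20 = 40 states.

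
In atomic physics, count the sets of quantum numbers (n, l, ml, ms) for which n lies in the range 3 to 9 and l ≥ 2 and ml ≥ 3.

Per-shell orbital counts meeting the constraint:
n=4 → 1; n=5 → 3; n=6 → 6; n=7 → 10; n=8 → 15; n=9 → 21.
Orbitals: 1 + 3 + 6 + 10 + 15 + 21 = 56. Including both spin states (ms = ±1/2) gives 2 × 56 = 112 states.

112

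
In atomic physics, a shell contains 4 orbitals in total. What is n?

n² = 4 ⇒ n = 2.

n = 2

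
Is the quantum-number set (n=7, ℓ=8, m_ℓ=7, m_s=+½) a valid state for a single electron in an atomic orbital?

No

The orbital quantum number must satisfy 0 ≤ ℓ ≤ n−1. With n = 7 the allowed ℓ values are 0, 1, 2, 3, 4, 5, 6, so ℓ = 8 is out of range.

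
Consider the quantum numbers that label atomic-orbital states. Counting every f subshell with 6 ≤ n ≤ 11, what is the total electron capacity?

An f subshell (l = 3) exists for every n ≥ 4, so shells n = 6, 7, 8, 9, 10, 11 each contribute one — 6 subshells.
Since each f subshell holds 2(2·3+1) = 14 electrons, the total is 6 × 14 = 84.

84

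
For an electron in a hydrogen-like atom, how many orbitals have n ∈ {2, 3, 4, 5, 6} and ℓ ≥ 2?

Per-shell orbital counts meeting the constraint:
n=3 → 5; n=4 → 12; n=5 → 21; n=6 → 32.
Total orbitals: 5 + 12 + 21 + 32 = 70.

70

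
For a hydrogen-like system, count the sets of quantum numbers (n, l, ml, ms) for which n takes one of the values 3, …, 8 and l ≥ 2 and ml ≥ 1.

Per-shell orbital counts meeting the constraint:
n=3 → 2; n=4 → 5; n=5 → 9; n=6 → 14; n=7 → 20; n=8 → 27.
Orbitals: 2 + 5 + 9 + 14 + 20 + 27 = 77. Including both spin states (ms = ±1/2) gives 2 × 77 = 154 states.

154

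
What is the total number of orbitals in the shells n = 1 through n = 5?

55

Shell n has n² orbitals: 1²=1 + 2²=4 + 3²=9 + 4²=16 + 5²=25 = 55 orbitals.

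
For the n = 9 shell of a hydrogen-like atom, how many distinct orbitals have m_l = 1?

8

With n = 9 the allowed l are 0, 1, …, 8.
The (l, m_l) pairs meeting m_l = 1 give: l=1 → 1; l=2 → 1; l=3 → 1; l=4 → 1; l=5 → 1; l=6 → 1; l=7 → 1; l=8 → 1.
Total orbitals: 1 + 1 + 1 + 1 + 1 + 1 + 1 + 1 = 8.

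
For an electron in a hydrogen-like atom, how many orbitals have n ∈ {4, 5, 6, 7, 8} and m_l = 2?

For each n in the range, tally the orbitals obeying m_l = 2:
n=4 → 2; n=5 → 3; n=6 → 4; n=7 → 5; n=8 → 6.
Total orbitals: 2 + 3 + 4 + 5 + 6 = 20.

20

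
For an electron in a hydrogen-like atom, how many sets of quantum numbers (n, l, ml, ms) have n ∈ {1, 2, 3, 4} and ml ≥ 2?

8

Per-shell orbital counts meeting the constraint:
n=3 → 1; n=4 → 3.
Orbitals: 1 + 3 = 4. Including both spin states (ms = ±1/2) gives 2 × 4 = 8 states.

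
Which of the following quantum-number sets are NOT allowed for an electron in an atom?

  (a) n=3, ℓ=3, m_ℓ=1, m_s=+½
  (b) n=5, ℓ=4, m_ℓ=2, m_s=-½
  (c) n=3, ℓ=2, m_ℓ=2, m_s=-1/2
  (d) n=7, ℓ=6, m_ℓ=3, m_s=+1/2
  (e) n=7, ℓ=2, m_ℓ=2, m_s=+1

(a) and (e)

(a) has ℓ = 3 ≥ n = 3, violating 0 ≤ ℓ ≤ n−1.
(e) has m_s = +1, but an electron's spin must be ±1/2.
The remaining sets (b), (c), (d) satisfy all four rules.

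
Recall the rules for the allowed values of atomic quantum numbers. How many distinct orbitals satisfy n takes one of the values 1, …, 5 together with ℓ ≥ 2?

38

Work shell by shell — for each n, count the (ℓ, m_ℓ) pairs that satisfy ℓ ≥ 2:
n=3 → 5; n=4 → 12; n=5 → 21.
Total orbitals: 5 + 12 + 21 = 38.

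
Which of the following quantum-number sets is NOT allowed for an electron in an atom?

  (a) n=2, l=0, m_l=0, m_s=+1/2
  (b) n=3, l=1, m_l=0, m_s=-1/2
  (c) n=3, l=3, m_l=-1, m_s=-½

(c) has l = 3 ≥ n = 3, violating 0 ≤ l ≤ n−1.
The remaining sets (a), (b) satisfy all four rules.

(c)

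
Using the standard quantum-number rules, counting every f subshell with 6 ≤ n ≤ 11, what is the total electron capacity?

An f subshell (ℓ = 3) exists for every n ≥ 4, so shells n = 6, 7, 8, 9, 10, 11 each contribute one — 6 subshells.
Since each f subshell holds 2(2·3+1) = 14 electrons, the total is 6 × 14 = 84.

84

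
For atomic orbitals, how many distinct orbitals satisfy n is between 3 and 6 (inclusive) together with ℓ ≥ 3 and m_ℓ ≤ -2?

Count contributing orbitals for each principal shell:
n=4 → 2; n=5 → 5; n=6 → 9.
Total orbitals: 2 + 5 + 9 = 16.

16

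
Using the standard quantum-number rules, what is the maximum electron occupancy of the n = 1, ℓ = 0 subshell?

2

A subshell with ℓ = 0 has 2ℓ+1 = 1 orbital, each holding 2 electrons (spin ±1/2), so 1 × 2 = 2.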